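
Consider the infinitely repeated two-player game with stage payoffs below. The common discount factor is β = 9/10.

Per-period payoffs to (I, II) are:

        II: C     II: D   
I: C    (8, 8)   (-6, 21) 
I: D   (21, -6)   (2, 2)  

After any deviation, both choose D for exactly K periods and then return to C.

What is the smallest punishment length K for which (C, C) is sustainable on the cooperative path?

3

No profitable deviation requires (8−2)(β+…+β^K) ≥ 21−8, i.e. β+…+β^K ≥ 13/6 ≈ 2.1667.
With β = 9/10, the partial sums are K=1: 0.9000, K=2: 1.7100, K=3: 2.4390.
K = 3 is the first length at which the sum reaches 2.1667.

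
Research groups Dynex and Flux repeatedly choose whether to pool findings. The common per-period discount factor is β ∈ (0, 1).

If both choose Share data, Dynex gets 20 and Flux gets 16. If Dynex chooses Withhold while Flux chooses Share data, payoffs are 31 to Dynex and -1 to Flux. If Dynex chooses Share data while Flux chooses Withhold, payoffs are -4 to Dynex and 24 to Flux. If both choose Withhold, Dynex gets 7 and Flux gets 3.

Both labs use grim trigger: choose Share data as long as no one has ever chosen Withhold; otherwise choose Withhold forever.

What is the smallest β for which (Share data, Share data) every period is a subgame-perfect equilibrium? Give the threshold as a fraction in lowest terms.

For Dynex: deviation gain 31−20 = 11, per-period punishment loss 20−7 = 13. IC gives β ≥ 11/24.
For Flux: gain 8, loss 13 per period, so β ≥ 8/21.
The tighter constraint is Dynex's, so cooperation needs β ≥ 11/24.

11/24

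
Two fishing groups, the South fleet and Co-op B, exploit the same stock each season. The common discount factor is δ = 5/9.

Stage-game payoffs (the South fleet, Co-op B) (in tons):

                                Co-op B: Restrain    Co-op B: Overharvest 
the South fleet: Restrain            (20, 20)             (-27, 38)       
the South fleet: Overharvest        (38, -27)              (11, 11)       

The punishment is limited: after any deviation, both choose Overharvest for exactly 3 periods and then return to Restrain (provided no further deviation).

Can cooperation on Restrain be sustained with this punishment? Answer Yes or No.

Comparing payoff streams over the 4 periods until play realigns: cooperate → 20(1+δ+…+δ^3); deviate → 38 + 11(δ+…+δ^3).
Cooperation is sustained iff (20−11)(δ+…+δ^3) ≥ 38−20.
δ+…+δ^3 = 5/9·(1−(5/9)^3)/(1−5/9) = 1.0357, and (38−20)/(20−11) = 2.0000.
1.0357 < 2.0000, so cooperation is not sustainable.

No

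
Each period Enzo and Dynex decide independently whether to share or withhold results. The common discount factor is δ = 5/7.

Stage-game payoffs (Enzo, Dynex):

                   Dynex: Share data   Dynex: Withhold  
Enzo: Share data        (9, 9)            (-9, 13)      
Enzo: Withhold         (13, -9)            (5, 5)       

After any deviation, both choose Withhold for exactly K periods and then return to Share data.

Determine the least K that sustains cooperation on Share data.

2

IC: δ(1−δ^K)/(1−δ) ≥ (13−9)/(9−5) = 1.
With δ = 5/7: need 1 − δ^K ≥ 1·(1−5/7)/(5/7), i.e. δ^K ≤ 0.6000.
Since (5/7)^1 = 0.7143 and (5/7)^2 = 0.5102, the smallest such K is 2.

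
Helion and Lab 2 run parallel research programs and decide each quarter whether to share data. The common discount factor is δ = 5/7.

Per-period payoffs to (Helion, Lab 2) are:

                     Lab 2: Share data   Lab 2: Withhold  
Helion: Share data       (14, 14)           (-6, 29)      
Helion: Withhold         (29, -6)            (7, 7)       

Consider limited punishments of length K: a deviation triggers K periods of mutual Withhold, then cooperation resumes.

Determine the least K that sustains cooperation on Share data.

6

IC: δ(1−δ^K)/(1−δ) ≥ (29−14)/(14−7) = 15/7.
With δ = 5/7: need 1 − δ^K ≥ 15/7·(1−5/7)/(5/7), i.e. δ^K ≤ 0.1429.
Since (5/7)^5 = 0.1859 and (5/7)^6 = 0.1328, the smallest such K is 6.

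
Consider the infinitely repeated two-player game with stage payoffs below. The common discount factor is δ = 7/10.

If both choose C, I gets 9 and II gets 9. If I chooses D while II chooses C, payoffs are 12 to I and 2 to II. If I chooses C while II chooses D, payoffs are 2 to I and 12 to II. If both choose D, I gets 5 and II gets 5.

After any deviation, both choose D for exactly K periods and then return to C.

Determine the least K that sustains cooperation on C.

Need Σ_{k=1}^{K} δ^k ≥ (12−9)/(9−5) = 0.7500 at δ = 7/10.
At K = 1 the sum is 0.7000 < 0.7500; at K = 2 it is 1.1900 ≥ 0.7500.
So the minimum punishment length is K = 2.

2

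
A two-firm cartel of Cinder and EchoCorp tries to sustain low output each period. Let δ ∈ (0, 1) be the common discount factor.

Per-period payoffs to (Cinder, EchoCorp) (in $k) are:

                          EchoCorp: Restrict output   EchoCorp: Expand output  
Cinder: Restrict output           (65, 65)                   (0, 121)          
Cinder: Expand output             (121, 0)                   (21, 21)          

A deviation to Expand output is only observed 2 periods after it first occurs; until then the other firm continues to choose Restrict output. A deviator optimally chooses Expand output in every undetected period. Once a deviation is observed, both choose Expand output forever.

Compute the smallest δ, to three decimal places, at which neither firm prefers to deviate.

A deviator earns 121 for 2 periods, then 21 forever; cooperating earns 65 forever. Multiplying the IC by (1−δ):
65 ≥ 121(1−δ^2) + 21δ^2, so 100·δ^2 ≥ 56 and δ^2 ≥ 14/25.
δ ≥ (14/25)^(1/2) ≈ 0.748.

0.748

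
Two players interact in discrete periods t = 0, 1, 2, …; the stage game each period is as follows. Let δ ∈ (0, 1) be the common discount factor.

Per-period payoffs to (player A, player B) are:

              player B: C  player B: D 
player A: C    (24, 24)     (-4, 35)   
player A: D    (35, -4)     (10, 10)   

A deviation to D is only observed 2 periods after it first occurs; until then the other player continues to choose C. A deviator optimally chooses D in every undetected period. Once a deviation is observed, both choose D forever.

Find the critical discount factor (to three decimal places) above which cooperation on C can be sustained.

0.663

Deviating for the 2 undetected periods gains 35−24 = 11 per period over cooperation, then loses 24−10 = 14 per period forever once punishment starts.
Gain: 11(1 + δ + … + δ^1); loss: 14·δ^2/(1−δ).
No profitable deviation ⇔ 11(1−δ^2) ≤ 14·δ^2, i.e. δ^2 ≥ 11/(11+14) = 11/25.
Hence δ ≥ (11/25)^(1/2) ≈ 0.663.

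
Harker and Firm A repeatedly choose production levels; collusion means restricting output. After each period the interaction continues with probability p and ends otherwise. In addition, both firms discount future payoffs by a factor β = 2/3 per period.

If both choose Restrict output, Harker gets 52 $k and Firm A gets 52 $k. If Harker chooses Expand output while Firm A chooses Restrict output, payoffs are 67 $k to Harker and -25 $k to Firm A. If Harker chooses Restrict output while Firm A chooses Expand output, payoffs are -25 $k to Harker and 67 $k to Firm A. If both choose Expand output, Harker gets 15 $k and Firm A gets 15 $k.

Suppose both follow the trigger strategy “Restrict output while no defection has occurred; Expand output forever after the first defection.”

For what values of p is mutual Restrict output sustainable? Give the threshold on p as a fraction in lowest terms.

45/104

With continuation probability p and discount β, the effective per-period discount factor is βp.
Grim-trigger IC: βp ≥ (67−52)/(67−15) = 15/52.
So p ≥ (15/52)/(2/3) = 45/104.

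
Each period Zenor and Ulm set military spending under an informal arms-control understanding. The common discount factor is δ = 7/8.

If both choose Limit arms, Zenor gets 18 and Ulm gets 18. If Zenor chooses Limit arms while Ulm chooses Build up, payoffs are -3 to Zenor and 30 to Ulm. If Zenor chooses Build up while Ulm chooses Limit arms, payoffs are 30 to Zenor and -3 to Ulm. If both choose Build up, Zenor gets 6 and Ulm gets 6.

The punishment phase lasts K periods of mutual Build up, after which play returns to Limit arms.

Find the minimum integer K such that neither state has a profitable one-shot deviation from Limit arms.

2

Need Σ_{k=1}^{K} δ^k ≥ (30−18)/(18−6) = 1.0000 at δ = 7/8.
At K = 1 the sum is 0.8750 < 1.0000; at K = 2 it is 1.6406 ≥ 1.0000.
So the minimum punishment length is K = 2.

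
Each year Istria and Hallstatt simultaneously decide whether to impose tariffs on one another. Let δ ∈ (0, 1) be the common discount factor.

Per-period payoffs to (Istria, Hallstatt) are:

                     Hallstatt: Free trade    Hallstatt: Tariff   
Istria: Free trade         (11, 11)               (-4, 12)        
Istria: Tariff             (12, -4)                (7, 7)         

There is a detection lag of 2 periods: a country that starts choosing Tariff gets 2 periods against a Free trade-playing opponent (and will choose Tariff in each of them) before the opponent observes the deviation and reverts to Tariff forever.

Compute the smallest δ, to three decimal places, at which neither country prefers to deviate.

A deviator earns 12 for 2 periods, then 7 forever; cooperating earns 11 forever. Multiplying the IC by (1−δ):
11 ≥ 12(1−δ^2) + 7δ^2, so 5·δ^2 ≥ 1 and δ^2 ≥ 1/5.
δ ≥ (1/5)^(1/2) ≈ 0.447.

0.447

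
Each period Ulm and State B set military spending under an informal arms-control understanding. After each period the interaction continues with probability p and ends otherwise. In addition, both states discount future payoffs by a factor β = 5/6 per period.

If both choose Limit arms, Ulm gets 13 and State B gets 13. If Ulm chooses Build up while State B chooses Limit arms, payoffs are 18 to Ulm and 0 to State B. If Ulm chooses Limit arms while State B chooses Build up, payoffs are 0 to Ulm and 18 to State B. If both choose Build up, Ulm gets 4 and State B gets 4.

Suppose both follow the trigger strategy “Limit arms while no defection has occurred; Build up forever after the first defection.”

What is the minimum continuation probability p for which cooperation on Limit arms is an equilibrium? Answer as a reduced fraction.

Expected continuation weight on next period's payoff is β·p = 5/6·p, which plays the role of the discount factor.
Cooperation requires 5/6·p ≥ (18−13)/(18−4) = 5/14, hence p ≥ 3/7.

3/7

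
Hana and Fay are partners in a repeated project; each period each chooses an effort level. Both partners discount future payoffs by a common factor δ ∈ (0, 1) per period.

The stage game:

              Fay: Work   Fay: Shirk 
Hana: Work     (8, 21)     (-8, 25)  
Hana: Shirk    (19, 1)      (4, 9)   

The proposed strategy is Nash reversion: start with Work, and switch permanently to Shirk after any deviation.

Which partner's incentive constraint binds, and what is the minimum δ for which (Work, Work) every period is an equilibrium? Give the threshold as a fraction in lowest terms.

Hana's threshold: (19−8)/(19−4) = 11/15.
Fay's threshold: (25−21)/(25−9) = 1/4.
11/15 > 1/4, so Hana binds and δ* = 11/15.

Hana; δ ≥ 11/15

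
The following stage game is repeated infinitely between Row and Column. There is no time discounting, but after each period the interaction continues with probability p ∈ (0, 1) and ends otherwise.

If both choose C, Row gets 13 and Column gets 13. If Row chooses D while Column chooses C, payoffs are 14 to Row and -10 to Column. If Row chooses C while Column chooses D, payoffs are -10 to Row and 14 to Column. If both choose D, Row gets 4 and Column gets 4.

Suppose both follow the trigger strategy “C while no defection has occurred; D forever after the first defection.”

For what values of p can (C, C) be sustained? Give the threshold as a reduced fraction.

1/10

Expected cooperation value is 13 + p·13 + p²·13 + … = 13/(1−p); deviation gives 14 + p·4/(1−p).
13 ≥ 14(1−p) + 4p ⇒ 10p ≥ 1 ⇒ p ≥ 1/10.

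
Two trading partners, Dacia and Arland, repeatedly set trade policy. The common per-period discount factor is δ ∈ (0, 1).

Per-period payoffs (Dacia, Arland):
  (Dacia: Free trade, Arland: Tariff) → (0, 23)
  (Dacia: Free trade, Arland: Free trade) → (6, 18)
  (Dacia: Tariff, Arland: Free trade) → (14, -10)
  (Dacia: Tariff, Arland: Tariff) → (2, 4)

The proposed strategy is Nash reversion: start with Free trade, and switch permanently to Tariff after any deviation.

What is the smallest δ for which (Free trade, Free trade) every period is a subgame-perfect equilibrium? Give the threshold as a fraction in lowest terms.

2/3

Dacia: cooperation gives 6 each period; deviation gives 14 once then 2 forever.
  6/(1−δ) ≥ 14 + 2δ/(1−δ) ⇒ δ ≥ 8/12 = 2/3.
Arland: cooperation gives 18 each period; deviation gives 23 once then 4 forever.
  δ ≥ 5/19.
Both must hold, so the binding constraint is Dacia's: δ ≥ 2/3.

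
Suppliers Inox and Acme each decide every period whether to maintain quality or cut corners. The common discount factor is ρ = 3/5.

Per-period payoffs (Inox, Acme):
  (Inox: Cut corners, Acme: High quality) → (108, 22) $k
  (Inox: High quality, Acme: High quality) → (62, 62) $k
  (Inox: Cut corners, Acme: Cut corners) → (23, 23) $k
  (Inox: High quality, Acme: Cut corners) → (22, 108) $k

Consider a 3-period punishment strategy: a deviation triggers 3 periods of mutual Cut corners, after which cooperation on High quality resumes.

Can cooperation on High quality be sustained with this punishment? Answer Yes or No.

No

IC: ρ+…+ρ^3 ≥ (108−62)/(62−23) = 46/39.
At ρ = 3/5: partial sum = 1.1760 < 1.1795. Cooperation not sustainable.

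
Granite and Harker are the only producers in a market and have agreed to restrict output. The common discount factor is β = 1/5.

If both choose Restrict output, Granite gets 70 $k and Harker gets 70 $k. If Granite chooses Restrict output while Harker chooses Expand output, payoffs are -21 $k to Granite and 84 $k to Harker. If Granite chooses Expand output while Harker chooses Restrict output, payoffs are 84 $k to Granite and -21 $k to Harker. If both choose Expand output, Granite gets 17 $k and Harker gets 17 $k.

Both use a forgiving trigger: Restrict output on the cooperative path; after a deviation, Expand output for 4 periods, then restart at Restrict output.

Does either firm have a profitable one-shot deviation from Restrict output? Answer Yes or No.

Comparing payoff streams over the 5 periods until play realigns: cooperate → 70(1+β+…+β^4); deviate → 84 + 17(β+…+β^4).
Cooperation is sustained iff (70−17)(β+…+β^4) ≥ 84−70.
β+…+β^4 = 1/5·(1−(1/5)^4)/(1−1/5) = 0.2496, and (84−70)/(70−17) = 0.2642.
0.2496 < 0.2642, so cooperation is not sustainable.

Yes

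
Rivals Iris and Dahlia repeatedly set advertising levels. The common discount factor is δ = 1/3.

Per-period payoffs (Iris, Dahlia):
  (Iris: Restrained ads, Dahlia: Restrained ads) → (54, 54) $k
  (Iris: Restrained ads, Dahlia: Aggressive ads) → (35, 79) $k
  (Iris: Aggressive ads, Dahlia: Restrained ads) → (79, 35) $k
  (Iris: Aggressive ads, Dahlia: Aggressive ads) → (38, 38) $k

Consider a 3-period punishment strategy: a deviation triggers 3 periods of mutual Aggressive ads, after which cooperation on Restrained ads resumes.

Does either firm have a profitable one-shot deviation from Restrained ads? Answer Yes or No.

A one-shot deviation gives 79 now, then 38 for 3 periods, then back to 54.
Gain from deviating: (79−54) today; loss: (54−38) in each of the next 3 periods.
No-deviation condition: (54−38)(δ+…+δ^3) ≥ 79−54, i.e. δ+…+δ^3 ≥ 25/16.
At δ = 1/3: δ+…+δ^3 = 0.4815 < 1.5625.
So cooperation is not sustainable.

Yes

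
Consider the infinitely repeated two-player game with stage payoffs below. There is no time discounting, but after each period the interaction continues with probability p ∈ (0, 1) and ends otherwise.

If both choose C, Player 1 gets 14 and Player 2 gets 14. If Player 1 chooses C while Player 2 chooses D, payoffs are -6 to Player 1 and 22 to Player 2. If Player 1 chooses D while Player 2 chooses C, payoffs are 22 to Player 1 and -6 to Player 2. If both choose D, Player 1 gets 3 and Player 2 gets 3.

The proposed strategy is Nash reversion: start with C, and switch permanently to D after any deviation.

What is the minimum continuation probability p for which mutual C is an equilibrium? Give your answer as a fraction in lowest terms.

With no time discounting, the continuation probability p plays the role of the discount factor.
Grim-trigger IC: 14/(1−p) ≥ 22 + 3p/(1−p) ⇒ p ≥ (22−14)/(22−3) = 8/19.

8/19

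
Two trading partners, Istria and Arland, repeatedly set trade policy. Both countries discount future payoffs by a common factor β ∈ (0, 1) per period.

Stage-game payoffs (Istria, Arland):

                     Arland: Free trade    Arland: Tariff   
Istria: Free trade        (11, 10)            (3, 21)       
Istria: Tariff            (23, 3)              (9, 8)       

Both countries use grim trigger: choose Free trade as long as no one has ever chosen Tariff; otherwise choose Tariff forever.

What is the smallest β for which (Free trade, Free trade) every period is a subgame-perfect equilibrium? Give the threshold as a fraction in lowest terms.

Istria: cooperation gives 11 each period; deviation gives 23 once then 9 forever.
  11/(1−β) ≥ 23 + 9β/(1−β) ⇒ β ≥ 12/14 = 6/7.
Arland: cooperation gives 10 each period; deviation gives 21 once then 8 forever.
  β ≥ 11/13.
Both must hold, so the binding constraint is Istria's: β ≥ 6/7.

6/7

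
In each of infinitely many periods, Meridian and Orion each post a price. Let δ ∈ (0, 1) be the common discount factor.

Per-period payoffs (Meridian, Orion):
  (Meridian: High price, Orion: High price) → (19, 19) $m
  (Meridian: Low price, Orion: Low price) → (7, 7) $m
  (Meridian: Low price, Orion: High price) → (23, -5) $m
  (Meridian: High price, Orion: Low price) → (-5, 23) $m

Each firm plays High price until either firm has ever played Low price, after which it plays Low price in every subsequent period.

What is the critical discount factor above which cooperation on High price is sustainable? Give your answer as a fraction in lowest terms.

1/4

19/(1−δ) ≥ 23 + 7δ/(1−δ)
19 ≥ 23 − 16δ
δ ≥ 4/16 = 1/4.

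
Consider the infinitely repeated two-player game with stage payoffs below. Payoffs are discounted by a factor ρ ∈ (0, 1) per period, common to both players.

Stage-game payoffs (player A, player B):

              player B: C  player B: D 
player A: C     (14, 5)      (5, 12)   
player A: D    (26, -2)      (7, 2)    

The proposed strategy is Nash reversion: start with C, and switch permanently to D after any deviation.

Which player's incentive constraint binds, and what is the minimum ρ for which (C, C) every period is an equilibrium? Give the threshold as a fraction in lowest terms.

player B; ρ ≥ 7/10

For player A: deviation gain 26−14 = 12, per-period punishment loss 14−7 = 7. IC gives ρ ≥ 12/19.
For player B: gain 7, loss 3 per period, so ρ ≥ 7/10.
The tighter constraint is player B's, so cooperation needs ρ ≥ 7/10.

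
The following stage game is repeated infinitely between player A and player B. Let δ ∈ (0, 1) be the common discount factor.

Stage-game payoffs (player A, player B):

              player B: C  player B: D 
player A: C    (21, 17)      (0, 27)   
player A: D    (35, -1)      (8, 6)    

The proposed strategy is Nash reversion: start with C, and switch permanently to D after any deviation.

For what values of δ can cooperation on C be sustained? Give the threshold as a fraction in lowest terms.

14/27

player A: cooperation gives 21 each period; deviation gives 35 once then 8 forever.
  21/(1−δ) ≥ 35 + 8δ/(1−δ) ⇒ δ ≥ 14/27.
player B: cooperation gives 17 each period; deviation gives 27 once then 6 forever.
  δ ≥ 10/21.
Both must hold, so the binding constraint is player A's: δ ≥ 14/27.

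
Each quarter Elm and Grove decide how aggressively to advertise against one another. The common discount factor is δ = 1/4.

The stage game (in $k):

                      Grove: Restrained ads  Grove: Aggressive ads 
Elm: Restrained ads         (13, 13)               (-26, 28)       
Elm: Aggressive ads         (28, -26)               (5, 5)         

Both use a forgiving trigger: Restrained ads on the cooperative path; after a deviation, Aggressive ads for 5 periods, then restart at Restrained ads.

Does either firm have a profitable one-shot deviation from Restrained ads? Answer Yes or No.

Yes

A one-shot deviation gives 28 now, then 5 for 5 periods, then back to 13.
Gain from deviating: (28−13) today; loss: (13−5) in each of the next 5 periods.
No-deviation condition: (13−5)(δ+…+δ^5) ≥ 28−13, i.e. δ+…+δ^5 ≥ 15/8.
At δ = 1/4: δ+…+δ^5 = 0.3330 < 1.8750.
So cooperation is not sustainable.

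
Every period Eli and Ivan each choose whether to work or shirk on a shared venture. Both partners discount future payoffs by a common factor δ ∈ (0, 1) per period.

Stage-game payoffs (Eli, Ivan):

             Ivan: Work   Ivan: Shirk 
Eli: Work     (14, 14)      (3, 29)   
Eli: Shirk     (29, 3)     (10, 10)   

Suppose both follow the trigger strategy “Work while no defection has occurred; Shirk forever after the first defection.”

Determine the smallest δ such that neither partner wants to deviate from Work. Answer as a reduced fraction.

15/19

Cooperation forever yields 14 each period: 14/(1−δ).
Deviating yields 29 once, then 10 forever: 29 + 10δ/(1−δ).
No profitable deviation requires 14/(1−δ) ≥ 29 + 10δ/(1−δ).
Multiplying by (1−δ): 14 ≥ 29(1−δ) + 10δ = 29 − 19δ.
So 19δ ≥ 15, i.e. δ ≥ 15/19.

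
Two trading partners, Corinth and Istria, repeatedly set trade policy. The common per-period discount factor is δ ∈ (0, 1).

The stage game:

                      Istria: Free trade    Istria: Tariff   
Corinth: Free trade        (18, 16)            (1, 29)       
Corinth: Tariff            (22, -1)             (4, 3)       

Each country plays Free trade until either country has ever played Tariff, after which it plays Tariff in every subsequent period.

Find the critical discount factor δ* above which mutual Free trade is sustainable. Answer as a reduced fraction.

Corinth: cooperation gives 18 each period; deviation gives 22 once then 4 forever.
  18/(1−δ) ≥ 22 + 4δ/(1−δ) ⇒ δ ≥ 4/18 = 2/9.
Istria: cooperation gives 16 each period; deviation gives 29 once then 3 forever.
  δ ≥ 13/26 = 1/2.
Both must hold, so the binding constraint is Istria's: δ ≥ 1/2.

1/2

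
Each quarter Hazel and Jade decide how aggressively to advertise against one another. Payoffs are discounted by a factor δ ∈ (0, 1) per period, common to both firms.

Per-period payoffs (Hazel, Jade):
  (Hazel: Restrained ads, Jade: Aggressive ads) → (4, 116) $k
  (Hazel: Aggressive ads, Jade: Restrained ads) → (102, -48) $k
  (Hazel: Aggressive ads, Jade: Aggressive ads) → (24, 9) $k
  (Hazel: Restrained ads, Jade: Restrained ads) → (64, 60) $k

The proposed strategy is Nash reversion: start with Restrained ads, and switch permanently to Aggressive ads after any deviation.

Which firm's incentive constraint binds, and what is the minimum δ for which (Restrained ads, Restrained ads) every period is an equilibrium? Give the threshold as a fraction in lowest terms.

Hazel: cooperation gives 64 each period; deviation gives 102 once then 24 forever.
  64/(1−δ) ≥ 102 + 24δ/(1−δ) ⇒ δ ≥ 38/78 = 19/39.
Jade: cooperation gives 60 each period; deviation gives 116 once then 9 forever.
  δ ≥ 56/107.
Both must hold, so the binding constraint is Jade's: δ ≥ 56/107.

Jade; δ ≥ 56/107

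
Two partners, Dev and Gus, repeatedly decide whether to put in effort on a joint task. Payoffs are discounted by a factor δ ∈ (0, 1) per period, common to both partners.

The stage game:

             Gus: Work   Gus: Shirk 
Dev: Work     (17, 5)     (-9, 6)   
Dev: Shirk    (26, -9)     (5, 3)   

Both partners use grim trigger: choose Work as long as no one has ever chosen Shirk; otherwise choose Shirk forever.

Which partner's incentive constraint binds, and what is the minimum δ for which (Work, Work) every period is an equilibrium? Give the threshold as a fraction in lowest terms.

For Dev: deviation gain 26−17 = 9, per-period punishment loss 17−5 = 12. IC gives δ ≥ 9/21 = 3/7.
For Gus: gain 1, loss 2 per period, so δ ≥ 1/3.
The tighter constraint is Dev's, so cooperation needs δ ≥ 3/7.

Dev; δ ≥ 3/7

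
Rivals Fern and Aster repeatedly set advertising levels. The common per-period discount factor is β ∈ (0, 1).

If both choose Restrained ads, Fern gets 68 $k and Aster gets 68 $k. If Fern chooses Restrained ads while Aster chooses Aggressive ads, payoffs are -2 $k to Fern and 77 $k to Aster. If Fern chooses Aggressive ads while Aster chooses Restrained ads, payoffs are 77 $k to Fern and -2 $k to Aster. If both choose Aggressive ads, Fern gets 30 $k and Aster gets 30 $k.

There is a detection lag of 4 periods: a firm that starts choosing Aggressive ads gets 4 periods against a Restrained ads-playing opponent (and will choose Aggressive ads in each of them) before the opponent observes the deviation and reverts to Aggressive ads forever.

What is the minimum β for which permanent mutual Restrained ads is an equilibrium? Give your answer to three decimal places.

Deviating for the 4 undetected periods gains 77−68 = 9 per period over cooperation, then loses 68−30 = 38 per period forever once punishment starts.
Gain: 9(1 + β + … + β^3); loss: 38·β^4/(1−β).
No profitable deviation ⇔ 9(1−β^4) ≤ 38·β^4, i.e. β^4 ≥ 9/(9+38) = 9/47.
Hence β ≥ (9/47)^(1/4) ≈ 0.662.

0.662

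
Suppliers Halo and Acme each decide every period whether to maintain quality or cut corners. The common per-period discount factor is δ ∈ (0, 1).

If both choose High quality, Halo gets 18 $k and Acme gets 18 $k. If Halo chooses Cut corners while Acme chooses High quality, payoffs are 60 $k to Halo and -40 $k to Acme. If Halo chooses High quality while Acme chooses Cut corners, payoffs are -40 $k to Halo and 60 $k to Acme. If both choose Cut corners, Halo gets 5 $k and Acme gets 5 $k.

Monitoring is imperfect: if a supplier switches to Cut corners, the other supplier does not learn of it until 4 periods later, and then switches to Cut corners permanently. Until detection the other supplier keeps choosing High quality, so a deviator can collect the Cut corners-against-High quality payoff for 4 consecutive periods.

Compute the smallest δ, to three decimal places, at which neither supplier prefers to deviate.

The best deviation is to choose Cut corners for all 4 undetected periods, earning 60 each, then 5 forever once detected.
Deviation value: 60(1−δ^4)/(1−δ) + 5δ^4/(1−δ); cooperation value: 18/(1−δ).
IC: 18 ≥ 60(1−δ^4) + 5δ^4 = 60 − 55δ^4.
So δ^4 ≥ 42/55, giving δ ≥ (42/55)^(1/4) ≈ 0.935.

0.935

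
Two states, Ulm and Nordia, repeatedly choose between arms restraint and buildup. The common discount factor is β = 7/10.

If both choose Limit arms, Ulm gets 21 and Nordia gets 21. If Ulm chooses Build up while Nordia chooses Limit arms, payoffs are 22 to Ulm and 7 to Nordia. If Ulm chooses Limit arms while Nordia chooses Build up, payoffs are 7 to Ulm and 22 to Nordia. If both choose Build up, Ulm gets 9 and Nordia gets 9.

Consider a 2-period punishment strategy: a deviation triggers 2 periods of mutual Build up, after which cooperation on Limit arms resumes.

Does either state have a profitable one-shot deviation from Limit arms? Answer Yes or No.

No

Comparing payoff streams over the 3 periods until play realigns: cooperate → 21(1+β+…+β^2); deviate → 22 + 9(β+…+β^2).
Cooperation is sustained iff (21−9)(β+…+β^2) ≥ 22−21.
β+…+β^2 = 7/10·(1−(7/10)^2)/(1−7/10) = 1.1900, and (22−21)/(21−9) = 0.0833.
1.1900 ≥ 0.0833, so cooperation is sustainable.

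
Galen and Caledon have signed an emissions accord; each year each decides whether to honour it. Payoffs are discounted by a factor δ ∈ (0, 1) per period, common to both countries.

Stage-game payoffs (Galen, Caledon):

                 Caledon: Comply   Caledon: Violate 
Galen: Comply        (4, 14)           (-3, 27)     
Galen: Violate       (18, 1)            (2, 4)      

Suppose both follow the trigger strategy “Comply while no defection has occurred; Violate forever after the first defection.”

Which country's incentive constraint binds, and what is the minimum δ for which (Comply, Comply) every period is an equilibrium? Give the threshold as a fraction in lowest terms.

Galen; δ ≥ 7/8

For Galen: deviation gain 18−4 = 14, per-period punishment loss 4−2 = 2. IC gives δ ≥ 14/16 = 7/8.
For Caledon: gain 13, loss 10 per period, so δ ≥ 13/23.
The tighter constraint is Galen's, so cooperation needs δ ≥ 7/8.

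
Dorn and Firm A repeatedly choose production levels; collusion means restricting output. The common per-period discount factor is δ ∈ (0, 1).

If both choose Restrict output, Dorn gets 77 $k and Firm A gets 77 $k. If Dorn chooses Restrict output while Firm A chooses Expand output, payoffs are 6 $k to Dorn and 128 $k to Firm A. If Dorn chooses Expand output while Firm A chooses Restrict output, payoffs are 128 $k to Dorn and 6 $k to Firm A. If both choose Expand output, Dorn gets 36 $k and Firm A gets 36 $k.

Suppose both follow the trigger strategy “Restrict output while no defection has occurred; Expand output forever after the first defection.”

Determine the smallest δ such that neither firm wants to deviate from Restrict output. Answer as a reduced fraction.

51/92

Cooperation forever yields 77 each period: 77/(1−δ).
Deviating yields 128 once, then 36 forever: 128 + 36δ/(1−δ).
No profitable deviation requires 77/(1−δ) ≥ 128 + 36δ/(1−δ).
Multiplying by (1−δ): 77 ≥ 128(1−δ) + 36δ = 128 − 92δ.
So 92δ ≥ 51, i.e. δ ≥ 51/92.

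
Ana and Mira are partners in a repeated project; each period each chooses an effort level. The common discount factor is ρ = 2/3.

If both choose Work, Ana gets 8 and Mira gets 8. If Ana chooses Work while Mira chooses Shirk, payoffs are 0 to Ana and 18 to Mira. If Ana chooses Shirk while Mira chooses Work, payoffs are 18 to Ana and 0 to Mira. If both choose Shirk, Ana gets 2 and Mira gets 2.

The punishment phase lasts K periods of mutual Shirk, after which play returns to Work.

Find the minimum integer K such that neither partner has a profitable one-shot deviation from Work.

5

IC: ρ(1−ρ^K)/(1−ρ) ≥ (18−8)/(8−2) = 5/3.
With ρ = 2/3: need 1 − ρ^K ≥ 5/3·(1−2/3)/(2/3), i.e. ρ^K ≤ 0.1667.
Since (2/3)^4 = 0.1975 and (2/3)^5 = 0.1317, the smallest such K is 5.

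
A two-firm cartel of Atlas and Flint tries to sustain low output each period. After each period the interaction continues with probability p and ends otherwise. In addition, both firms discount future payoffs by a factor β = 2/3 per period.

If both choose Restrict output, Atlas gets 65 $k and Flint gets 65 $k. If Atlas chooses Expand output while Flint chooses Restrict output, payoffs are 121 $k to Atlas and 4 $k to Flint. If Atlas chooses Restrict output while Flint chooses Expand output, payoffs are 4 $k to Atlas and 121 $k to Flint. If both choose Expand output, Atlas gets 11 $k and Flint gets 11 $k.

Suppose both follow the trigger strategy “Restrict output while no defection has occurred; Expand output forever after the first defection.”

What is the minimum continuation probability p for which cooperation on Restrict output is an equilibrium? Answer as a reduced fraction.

Expected continuation weight on next period's payoff is β·p = 2/3·p, which plays the role of the discount factor.
Cooperation requires 2/3·p ≥ (121−65)/(121−11) = 28/55, hence p ≥ 42/55.

42/55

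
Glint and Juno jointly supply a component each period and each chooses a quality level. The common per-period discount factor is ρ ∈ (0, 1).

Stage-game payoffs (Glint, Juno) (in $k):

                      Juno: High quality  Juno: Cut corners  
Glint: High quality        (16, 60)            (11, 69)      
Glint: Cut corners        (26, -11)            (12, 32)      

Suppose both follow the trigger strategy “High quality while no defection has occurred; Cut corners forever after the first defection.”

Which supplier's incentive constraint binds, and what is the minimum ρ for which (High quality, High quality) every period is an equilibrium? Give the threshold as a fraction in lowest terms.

Glint; ρ ≥ 5/7

Glint's threshold: (26−16)/(26−12) = 5/7.
Juno's threshold: (69−60)/(69−32) = 9/37.
5/7 > 9/37, so Glint binds and ρ* = 5/7.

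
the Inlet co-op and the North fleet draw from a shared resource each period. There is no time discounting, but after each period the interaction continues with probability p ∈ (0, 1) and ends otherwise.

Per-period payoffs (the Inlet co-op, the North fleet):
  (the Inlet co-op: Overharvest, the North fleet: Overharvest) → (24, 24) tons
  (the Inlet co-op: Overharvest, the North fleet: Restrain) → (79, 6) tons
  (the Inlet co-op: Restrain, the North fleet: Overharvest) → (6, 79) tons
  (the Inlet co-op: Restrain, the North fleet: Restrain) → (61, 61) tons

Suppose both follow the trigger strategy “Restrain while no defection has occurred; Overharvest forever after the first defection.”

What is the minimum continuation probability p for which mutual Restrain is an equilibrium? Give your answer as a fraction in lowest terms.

Expected cooperation value is 61 + p·61 + p²·61 + … = 61/(1−p); deviation gives 79 + p·24/(1−p).
61 ≥ 79(1−p) + 24p ⇒ 55p ≥ 18 ⇒ p ≥ 18/55.

18/55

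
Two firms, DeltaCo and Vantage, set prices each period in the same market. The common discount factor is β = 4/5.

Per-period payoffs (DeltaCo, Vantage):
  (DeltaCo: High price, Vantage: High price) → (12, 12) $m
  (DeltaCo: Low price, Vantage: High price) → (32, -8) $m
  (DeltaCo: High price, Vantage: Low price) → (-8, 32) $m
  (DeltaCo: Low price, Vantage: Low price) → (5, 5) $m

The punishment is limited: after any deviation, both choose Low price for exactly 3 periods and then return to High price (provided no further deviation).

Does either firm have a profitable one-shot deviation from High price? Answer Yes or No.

IC: β+…+β^3 ≥ (32−12)/(12−5) = 20/7.
At β = 4/5: partial sum = 1.9520 < 2.8571. Cooperation not sustainable.

Yes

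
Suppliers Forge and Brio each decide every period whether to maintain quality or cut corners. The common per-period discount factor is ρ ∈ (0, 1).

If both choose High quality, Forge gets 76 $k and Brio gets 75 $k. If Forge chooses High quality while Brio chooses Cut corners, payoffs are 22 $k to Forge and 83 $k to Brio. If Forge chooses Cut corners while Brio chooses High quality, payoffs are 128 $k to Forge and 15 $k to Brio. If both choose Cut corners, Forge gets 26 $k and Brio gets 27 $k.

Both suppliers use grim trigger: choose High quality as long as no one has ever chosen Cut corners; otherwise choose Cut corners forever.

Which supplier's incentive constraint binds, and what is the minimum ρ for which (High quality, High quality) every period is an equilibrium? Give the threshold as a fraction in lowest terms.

Forge: cooperation gives 76 each period; deviation gives 128 once then 26 forever.
  76/(1−ρ) ≥ 128 + 26ρ/(1−ρ) ⇒ ρ ≥ 52/102 = 26/51.
Brio: cooperation gives 75 each period; deviation gives 83 once then 27 forever.
  ρ ≥ 8/56 = 1/7.
Both must hold, so the binding constraint is Forge's: ρ ≥ 26/51.

Forge; ρ ≥ 26/51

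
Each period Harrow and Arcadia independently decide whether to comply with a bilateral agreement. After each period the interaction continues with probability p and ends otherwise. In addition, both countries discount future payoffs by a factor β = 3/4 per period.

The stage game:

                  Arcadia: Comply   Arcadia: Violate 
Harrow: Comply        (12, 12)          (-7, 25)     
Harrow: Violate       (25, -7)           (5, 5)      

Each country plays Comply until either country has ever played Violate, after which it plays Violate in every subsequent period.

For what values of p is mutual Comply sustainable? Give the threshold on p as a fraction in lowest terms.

With continuation probability p and discount β, the effective per-period discount factor is βp.
Grim-trigger IC: βp ≥ (25−12)/(25−5) = 13/20.
So p ≥ (13/20)/(3/4) = 13/15.

13/15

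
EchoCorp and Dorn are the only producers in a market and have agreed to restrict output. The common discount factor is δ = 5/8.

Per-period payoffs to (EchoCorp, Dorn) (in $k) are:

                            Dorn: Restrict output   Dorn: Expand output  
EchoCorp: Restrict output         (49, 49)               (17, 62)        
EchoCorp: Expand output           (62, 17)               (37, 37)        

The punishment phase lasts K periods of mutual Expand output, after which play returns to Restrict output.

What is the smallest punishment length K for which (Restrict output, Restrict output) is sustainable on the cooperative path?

Need Σ_{k=1}^{K} δ^k ≥ (62−49)/(49−37) = 1.0833 at δ = 5/8.
At K = 2 the sum is 1.0156 < 1.0833; at K = 3 it is 1.2598 ≥ 1.0833.
So the minimum punishment length is K = 3.

3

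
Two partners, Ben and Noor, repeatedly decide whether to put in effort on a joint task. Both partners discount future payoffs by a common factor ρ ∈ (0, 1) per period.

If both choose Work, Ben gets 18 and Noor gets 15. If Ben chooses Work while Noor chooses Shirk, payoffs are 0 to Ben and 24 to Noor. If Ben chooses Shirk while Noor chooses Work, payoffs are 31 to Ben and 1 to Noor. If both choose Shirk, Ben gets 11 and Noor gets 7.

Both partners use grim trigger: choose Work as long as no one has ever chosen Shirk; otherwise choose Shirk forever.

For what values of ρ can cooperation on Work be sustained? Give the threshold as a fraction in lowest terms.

Ben's threshold: (31−18)/(31−11) = 13/20.
Noor's threshold: (24−15)/(24−7) = 9/17.
13/20 > 9/17, so Ben binds and ρ* = 13/20.

13/20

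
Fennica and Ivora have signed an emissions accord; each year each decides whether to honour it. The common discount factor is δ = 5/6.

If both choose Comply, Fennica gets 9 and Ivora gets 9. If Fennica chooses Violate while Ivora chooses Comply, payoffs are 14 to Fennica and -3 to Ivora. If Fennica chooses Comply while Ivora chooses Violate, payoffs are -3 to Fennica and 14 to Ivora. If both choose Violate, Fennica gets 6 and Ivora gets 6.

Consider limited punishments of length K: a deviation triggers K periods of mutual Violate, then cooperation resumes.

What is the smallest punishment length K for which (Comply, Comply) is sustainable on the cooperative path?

3

No profitable deviation requires (9−6)(δ+…+δ^K) ≥ 14−9, i.e. δ+…+δ^K ≥ 5/3 ≈ 1.6667.
With δ = 5/6, the partial sums are K=1: 0.8333, K=2: 1.5278, K=3: 2.1065.
K = 3 is the first length at which the sum reaches 1.6667.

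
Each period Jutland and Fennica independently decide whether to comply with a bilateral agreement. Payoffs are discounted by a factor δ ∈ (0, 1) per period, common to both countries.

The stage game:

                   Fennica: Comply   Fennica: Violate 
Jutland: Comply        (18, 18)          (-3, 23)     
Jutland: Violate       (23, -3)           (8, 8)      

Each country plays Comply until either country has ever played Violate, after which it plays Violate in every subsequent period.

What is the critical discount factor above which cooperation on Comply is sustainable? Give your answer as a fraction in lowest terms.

1/3

One-period gain from deviating is 23 − 18 = 5. The loss is 18 − 8 = 10 in every subsequent period, with present value 10·δ/(1−δ).
Deviation is unprofitable when 10·δ/(1−δ) ≥ 5, i.e. δ/(1−δ) ≥ 1/2.
Equivalently δ ≥ 5/(5+10) = 1/3.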